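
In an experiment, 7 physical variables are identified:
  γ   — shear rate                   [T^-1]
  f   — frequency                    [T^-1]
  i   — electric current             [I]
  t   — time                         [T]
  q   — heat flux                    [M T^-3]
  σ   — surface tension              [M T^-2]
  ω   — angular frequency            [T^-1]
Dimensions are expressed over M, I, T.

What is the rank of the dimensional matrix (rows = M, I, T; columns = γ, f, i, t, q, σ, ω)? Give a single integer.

Dimensional matrix (M×I×T by γ×f×i×t×q×σ×ω):
  M: [ 0  0  0  0  1  1  0]
  I: [ 0  0  1  0  0  0  0]
  T: [-1 -1  0  1 -3 -2 -1]
Row reduction gives pivot columns γ,i,q; rank = 3

3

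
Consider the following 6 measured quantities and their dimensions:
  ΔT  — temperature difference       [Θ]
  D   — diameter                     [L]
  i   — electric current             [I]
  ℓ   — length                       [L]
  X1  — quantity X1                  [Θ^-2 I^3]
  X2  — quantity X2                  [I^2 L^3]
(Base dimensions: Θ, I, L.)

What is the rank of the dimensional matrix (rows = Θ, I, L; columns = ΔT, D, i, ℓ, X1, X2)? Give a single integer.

Write exponents as rows Θ,I,L / cols ΔT,D,i,ℓ,X1,X2:
  Θ: [ 1  0  0  0 -2  0]
  I: [ 0  0  1  0  3  2]
  L: [ 0  1  0  1  0  3]
Echelon form has 3 nonzero rows (pivots: ΔT,D,i)

3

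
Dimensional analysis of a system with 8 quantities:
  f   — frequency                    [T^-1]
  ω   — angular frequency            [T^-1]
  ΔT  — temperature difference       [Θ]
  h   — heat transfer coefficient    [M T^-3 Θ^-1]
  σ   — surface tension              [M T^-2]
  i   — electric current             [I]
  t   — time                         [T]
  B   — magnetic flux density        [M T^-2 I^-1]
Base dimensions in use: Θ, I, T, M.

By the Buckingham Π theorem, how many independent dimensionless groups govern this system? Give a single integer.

Dimensional matrix (Θ×I×T×M by f×ω×ΔT×h×σ×i×t×B):
  Θ: [ 0  0  1 -1  0  0  0  0]
  I: [ 0  0  0  0  0  1  0 -1]
  T: [-1 -1  0 -3 -2  0  1 -2]
  M: [ 0  0  0  1  1  0  0  1]
RREF → pivots at {f,ΔT,h,i} ⇒ r = 4
Π count = n − r = 8 − 4 = 4

4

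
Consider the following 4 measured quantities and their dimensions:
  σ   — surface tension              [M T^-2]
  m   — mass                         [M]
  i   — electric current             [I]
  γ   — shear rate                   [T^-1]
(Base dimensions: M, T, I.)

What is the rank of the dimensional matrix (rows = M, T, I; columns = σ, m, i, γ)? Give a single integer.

Write exponents as rows M,T,I / cols σ,m,i,γ:
  M: [ 1  1  0  0]
  T: [-2  0  0 -1]
  I: [ 0  0  1  0]
Echelon form has 3 nonzero rows (pivots: σ,m,i)

3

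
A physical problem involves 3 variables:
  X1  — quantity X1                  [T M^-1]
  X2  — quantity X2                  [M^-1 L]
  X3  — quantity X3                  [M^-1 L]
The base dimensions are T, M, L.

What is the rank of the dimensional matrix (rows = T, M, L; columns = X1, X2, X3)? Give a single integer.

Dimensional matrix (T×M×L by X1×X2×X3):
  T: [ 1  0  0]
  M: [-1 -1 -1]
  L: [ 0  1  1]
Row reduction gives pivot columns X1,X2; rank = 2

2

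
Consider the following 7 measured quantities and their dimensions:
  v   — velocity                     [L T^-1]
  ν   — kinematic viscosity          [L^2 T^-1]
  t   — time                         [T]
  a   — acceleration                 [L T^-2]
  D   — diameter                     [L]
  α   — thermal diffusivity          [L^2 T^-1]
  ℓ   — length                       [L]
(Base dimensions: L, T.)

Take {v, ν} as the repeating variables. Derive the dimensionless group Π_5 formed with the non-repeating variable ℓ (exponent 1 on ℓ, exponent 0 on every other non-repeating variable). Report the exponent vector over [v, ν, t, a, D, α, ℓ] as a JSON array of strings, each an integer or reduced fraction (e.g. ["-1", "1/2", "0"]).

["1", "-1", "0", "0", "0", "0", "1"]

Dimensional matrix (L×T by v×ν×t×a×D×α×ℓ):
  L: [ 1  2  0  1  1  2  1]
  T: [-1 -1  1 -2  0 -1  0]
Row reduction gives pivot columns v,ν; rank = 2
Repeat: v,ν; free: t,a,D,α,ℓ
RREF:
  r0: [   1    0   -2    3   -1    0   -1]
  r1: [   0    1    1   -1    1    1    1]
Fix exponent of ℓ at 1, t at 0, a at 0, D at 0, α at 0; solve each RREF row for its pivot's exponent:
  r0: exp(v) + (-1)·1 = 0 ⇒ exp(v) = 1
  r1: exp(ν) + (1)·1 = 0 ⇒ exp(ν) = -1
Π_5 = v · ν^-1 · ℓ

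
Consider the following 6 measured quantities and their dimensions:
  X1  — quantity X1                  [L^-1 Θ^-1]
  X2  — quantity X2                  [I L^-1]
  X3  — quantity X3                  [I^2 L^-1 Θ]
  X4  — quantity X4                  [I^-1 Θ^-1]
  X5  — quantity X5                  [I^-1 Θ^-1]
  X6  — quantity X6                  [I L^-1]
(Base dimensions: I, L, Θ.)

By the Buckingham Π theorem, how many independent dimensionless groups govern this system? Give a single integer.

Write exponents as rows I,L,Θ / cols X1,X2,X3,X4,X5,X6:
  I: [ 0  1  2 -1 -1  1]
  L: [-1 -1 -1  0  0 -1]
  Θ: [-1  0  1 -1 -1  0]
Row reduction gives pivot columns X1,X2; rank = 2
n=6, r=2 ⇒ 4 dimensionless groups

4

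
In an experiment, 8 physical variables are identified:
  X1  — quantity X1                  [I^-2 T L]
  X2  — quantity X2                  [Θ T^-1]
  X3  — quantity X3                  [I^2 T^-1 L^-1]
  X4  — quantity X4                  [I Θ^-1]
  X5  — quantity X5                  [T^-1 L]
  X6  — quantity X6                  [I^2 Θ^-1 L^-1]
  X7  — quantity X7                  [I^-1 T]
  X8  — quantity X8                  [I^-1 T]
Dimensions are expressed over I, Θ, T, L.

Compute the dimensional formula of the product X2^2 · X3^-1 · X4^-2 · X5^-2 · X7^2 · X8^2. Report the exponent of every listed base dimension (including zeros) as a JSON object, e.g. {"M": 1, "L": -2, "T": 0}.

Write exponents as rows I,Θ,T,L / cols X1,X2,X3,X4,X5,X6,X7,X8:
  I: [-2  0  2  1  0  2 -1 -1]
  Θ: [ 0  1  0 -1  0 -1  0  0]
  T: [ 1 -1 -1  0 -1  0  1  1]
  L: [ 1  0 -1  0  1 -1  0  0]
  [I]: (2)·0+(-1)·2+(-2)·1+(-2)·0+(2)·-1+(2)·-1 = -8
  [Θ]: (2)·1+(-1)·0+(-2)·-1+(-2)·0+(2)·0+(2)·0 = 4
  [T]: (2)·-1+(-1)·-1+(-2)·0+(-2)·-1+(2)·1+(2)·1 = 5
  [L]: (2)·0+(-1)·-1+(-2)·0+(-2)·1+(2)·0+(2)·0 = -1
⇒ I^-8 Θ^4 T^5 L^-1

{"I": -8, "Θ": 4, "T": 5, "L": -1}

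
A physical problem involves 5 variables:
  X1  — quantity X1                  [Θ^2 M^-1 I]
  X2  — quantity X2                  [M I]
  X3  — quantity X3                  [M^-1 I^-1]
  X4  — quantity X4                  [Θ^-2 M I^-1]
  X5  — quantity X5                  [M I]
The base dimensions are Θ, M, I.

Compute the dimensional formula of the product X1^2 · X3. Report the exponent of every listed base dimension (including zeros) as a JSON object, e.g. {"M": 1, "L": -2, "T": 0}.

{"Θ": 4, "M": -3, "I": 1}

Exponent matrix [Θ,M,I] × [X1,X2,X3,X4,X5]:
  Θ: [ 2  0  0 -2  0]
  M: [-1  1 -1  1  1]
  I: [ 1  1 -1 -1  1]
  [Θ]: (2)·2+(1)·0 = 4
  [M]: (2)·-1+(1)·-1 = -3
  [I]: (2)·1+(1)·-1 = 1
⇒ Θ^4 M^-3 I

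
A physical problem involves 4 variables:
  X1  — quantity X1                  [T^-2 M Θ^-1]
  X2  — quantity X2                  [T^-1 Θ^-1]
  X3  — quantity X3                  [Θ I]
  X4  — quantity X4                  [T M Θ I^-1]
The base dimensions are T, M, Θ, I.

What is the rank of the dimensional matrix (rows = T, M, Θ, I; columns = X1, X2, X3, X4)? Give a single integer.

3

Dimensional matrix (T×M×Θ×I by X1×X2×X3×X4):
  T: [-2 -1  0  1]
  M: [ 1  0  0  1]
  Θ: [-1 -1  1  1]
  I: [ 0  0  1 -1]
RREF → pivots at {X1,X2,X3} ⇒ r = 3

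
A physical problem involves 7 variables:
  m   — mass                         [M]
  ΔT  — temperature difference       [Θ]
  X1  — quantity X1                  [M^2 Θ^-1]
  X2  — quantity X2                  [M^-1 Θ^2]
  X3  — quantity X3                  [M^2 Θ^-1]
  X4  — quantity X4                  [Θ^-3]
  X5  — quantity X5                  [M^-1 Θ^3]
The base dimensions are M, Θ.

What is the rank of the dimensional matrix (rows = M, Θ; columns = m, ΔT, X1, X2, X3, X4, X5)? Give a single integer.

2

Write exponents as rows M,Θ / cols m,ΔT,X1,X2,X3,X4,X5:
  M: [ 1  0  2 -1  2  0 -1]
  Θ: [ 0  1 -1  2 -1 -3  3]
Row reduction gives pivot columns m,ΔT; rank = 2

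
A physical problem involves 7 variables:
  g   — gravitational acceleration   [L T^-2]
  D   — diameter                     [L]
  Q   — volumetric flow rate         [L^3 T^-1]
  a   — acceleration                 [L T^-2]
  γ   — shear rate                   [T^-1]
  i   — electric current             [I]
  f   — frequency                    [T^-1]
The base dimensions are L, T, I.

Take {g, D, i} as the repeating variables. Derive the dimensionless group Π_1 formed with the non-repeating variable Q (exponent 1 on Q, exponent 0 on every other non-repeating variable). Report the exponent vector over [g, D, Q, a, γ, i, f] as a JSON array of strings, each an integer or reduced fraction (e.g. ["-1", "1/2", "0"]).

["-1/2", "-5/2", "1", "0", "0", "0", "0"]

Dimensional matrix (L×T×I by g×D×Q×a×γ×i×f):
  L: [ 1  1  3  1  0  0  0]
  T: [-2  0 -1 -2 -1  0 -1]
  I: [ 0  0  0  0  0  1  0]
RREF → pivots at {g,D,i} ⇒ r = 3
Pivot set = {g,D,i}, free = {Q,a,γ,f}
RREF:
  r0: [   1    0  1/2    1  1/2    0  1/2]
  r1: [   0    1  5/2    0 -1/2    0 -1/2]
  r2: [   0    0    0    0    0    1    0]
Fix exponent of Q at 1, a at 0, γ at 0, f at 0; solve each RREF row for its pivot's exponent:
  r0: exp(g) + (1/2)·1 = 0 ⇒ exp(g) = -1/2
  r1: exp(D) + (5/2)·1 = 0 ⇒ exp(D) = -5/2
  r2: exp(i) + (0)·1 = 0 ⇒ exp(i) = 0
Π_1 = g^(-1/2) · D^(-5/2) · Q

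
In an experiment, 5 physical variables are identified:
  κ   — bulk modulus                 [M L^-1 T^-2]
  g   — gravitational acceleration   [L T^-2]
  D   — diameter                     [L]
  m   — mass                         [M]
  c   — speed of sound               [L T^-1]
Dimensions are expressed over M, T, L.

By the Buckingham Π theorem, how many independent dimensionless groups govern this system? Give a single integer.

2

Dimensional matrix (M×T×L by κ×g×D×m×c):
  M: [ 1  0  0  1  0]
  T: [-2 -2  0  0 -1]
  L: [-1  1  1  0  1]
RREF → pivots at {κ,g,D} ⇒ r = 3
Π count = n − r = 5 − 3 = 2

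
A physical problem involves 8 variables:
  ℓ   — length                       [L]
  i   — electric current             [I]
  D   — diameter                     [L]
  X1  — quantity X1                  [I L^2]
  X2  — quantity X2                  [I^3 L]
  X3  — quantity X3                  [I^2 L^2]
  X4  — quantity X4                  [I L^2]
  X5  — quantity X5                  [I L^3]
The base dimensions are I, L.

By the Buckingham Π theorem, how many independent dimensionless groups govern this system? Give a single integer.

6

Dimensional matrix (I×L by ℓ×i×D×X1×X2×X3×X4×X5):
  I: [ 0  1  0  1  3  2  1  1]
  L: [ 1  0  1  2  1  2  2  3]
RREF → pivots at {ℓ,i} ⇒ r = 2
Π count = n − r = 8 − 2 = 6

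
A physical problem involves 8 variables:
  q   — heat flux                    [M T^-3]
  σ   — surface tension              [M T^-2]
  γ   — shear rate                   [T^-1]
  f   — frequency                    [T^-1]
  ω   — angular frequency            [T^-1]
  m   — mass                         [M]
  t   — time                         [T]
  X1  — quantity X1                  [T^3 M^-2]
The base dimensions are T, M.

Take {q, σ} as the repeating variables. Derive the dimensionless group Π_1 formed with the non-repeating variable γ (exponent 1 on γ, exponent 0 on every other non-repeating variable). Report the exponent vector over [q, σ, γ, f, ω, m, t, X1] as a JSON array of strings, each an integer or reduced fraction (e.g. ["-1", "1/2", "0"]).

Exponent matrix [T,M] × [q,σ,γ,f,ω,m,t,X1]:
  T: [-3 -2 -1 -1 -1  0  1  3]
  M: [ 1  1  0  0  0  1  0 -2]
RREF → pivots at {q,σ} ⇒ r = 2
Pivot set = {q,σ}, free = {γ,f,ω,m,t,X1}
RREF:
  r0: [   1    0    1    1    1   -2   -1    1]
  r1: [   0    1   -1   -1   -1    3    1   -3]
Fix exponent of γ at 1, f at 0, ω at 0, m at 0, t at 0, X1 at 0; solve each RREF row for its pivot's exponent:
  r0: exp(q) + (1)·1 = 0 ⇒ exp(q) = -1
  r1: exp(σ) + (-1)·1 = 0 ⇒ exp(σ) = 1
Π_1 = q^-1 · σ · γ

["-1", "1", "1", "0", "0", "0", "0", "0"]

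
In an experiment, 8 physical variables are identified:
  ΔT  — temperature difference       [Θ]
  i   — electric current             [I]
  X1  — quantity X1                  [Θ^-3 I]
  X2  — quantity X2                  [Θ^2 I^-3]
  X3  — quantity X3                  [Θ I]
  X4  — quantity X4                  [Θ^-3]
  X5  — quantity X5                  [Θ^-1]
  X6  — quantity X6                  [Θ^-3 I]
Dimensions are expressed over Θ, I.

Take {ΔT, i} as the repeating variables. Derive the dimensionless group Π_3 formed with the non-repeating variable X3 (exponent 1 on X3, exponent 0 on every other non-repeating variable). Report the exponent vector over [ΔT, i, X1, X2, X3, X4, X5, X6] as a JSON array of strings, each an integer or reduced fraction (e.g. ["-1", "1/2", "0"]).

["-1", "-1", "0", "0", "1", "0", "0", "0"]

Exponent matrix [Θ,I] × [ΔT,i,X1,X2,X3,X4,X5,X6]:
  Θ: [ 1  0 -3  2  1 -3 -1 -3]
  I: [ 0  1  1 -3  1  0  0  1]
Row reduction gives pivot columns ΔT,i; rank = 2
Pivot set = {ΔT,i}, free = {X1,X2,X3,X4,X5,X6}
RREF:
  r0: [   1    0   -3    2    1   -3   -1   -3]
  r1: [   0    1    1   -3    1    0    0    1]
Fix exponent of X3 at 1, X1 at 0, X2 at 0, X4 at 0, X5 at 0, X6 at 0; solve each RREF row for its pivot's exponent:
  r0: exp(ΔT) + (1)·1 = 0 ⇒ exp(ΔT) = -1
  r1: exp(i) + (1)·1 = 0 ⇒ exp(i) = -1
Π_3 = ΔT^-1 · i^-1 · X3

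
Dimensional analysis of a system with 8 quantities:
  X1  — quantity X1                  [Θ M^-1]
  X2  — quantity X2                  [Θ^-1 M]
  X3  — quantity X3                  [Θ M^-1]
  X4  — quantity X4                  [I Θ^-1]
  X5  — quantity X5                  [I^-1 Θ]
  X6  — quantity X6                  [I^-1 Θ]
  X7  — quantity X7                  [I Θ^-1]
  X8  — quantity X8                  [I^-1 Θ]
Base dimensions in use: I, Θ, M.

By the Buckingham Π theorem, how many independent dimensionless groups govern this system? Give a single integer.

6

Dimensional matrix (I×Θ×M by X1×X2×X3×X4×X5×X6×X7×X8):
  I: [ 0  0  0  1 -1 -1  1 -1]
  Θ: [ 1 -1  1 -1  1  1 -1  1]
  M: [-1  1 -1  0  0  0  0  0]
Echelon form has 2 nonzero rows (pivots: X1,X4)
8 vars − rank 2 = 6 Π groups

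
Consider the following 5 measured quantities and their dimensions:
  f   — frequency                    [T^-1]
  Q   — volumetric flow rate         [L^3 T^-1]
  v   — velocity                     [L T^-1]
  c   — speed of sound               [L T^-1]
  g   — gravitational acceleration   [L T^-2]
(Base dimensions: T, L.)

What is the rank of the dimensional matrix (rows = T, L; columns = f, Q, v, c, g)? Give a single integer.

Write exponents as rows T,L / cols f,Q,v,c,g:
  T: [-1 -1 -1 -1 -2]
  L: [ 0  3  1  1  1]
Row reduction gives pivot columns f,Q; rank = 2

2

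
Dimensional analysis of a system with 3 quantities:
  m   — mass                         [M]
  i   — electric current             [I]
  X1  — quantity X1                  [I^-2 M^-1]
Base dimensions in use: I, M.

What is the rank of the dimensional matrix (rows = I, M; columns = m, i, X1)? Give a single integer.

Exponent matrix [I,M] × [m,i,X1]:
  I: [ 0  1 -2]
  M: [ 1  0 -1]
Row reduction gives pivot columns m,i; rank = 2

2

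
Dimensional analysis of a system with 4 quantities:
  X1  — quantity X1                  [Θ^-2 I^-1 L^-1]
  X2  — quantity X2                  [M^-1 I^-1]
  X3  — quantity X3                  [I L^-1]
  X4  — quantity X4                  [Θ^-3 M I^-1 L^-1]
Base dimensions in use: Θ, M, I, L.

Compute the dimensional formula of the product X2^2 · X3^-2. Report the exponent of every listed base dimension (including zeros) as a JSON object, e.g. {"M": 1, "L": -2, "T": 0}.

{"Θ": 0, "M": -2, "I": -4, "L": 2}

Dimensional matrix (Θ×M×I×L by X1×X2×X3×X4):
  Θ: [-2  0  0 -3]
  M: [ 0 -1  0  1]
  I: [-1 -1  1 -1]
  L: [-1  0 -1 -1]
  [Θ]: (2)·0+(-2)·0 = 0
  [M]: (2)·-1+(-2)·0 = -2
  [I]: (2)·-1+(-2)·1 = -4
  [L]: (2)·0+(-2)·-1 = 2
⇒ M^-2 I^-4 L^2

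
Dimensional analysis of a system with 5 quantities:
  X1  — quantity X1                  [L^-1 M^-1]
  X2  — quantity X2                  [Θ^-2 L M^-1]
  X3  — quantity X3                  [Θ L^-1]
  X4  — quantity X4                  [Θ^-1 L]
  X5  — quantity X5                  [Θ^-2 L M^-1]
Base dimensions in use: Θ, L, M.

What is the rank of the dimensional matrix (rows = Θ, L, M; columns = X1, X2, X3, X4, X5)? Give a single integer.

2

Dimensional matrix (Θ×L×M by X1×X2×X3×X4×X5):
  Θ: [ 0 -2  1 -1 -2]
  L: [-1  1 -1  1  1]
  M: [-1 -1  0  0 -1]
RREF → pivots at {X1,X2} ⇒ r = 2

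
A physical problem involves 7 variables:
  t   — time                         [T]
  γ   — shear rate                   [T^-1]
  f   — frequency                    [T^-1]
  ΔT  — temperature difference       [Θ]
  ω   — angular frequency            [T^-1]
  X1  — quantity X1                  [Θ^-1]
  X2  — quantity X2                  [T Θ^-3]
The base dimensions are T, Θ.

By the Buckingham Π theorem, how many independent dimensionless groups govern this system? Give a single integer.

Exponent matrix [T,Θ] × [t,γ,f,ΔT,ω,X1,X2]:
  T: [ 1 -1 -1  0 -1  0  1]
  Θ: [ 0  0  0  1  0 -1 -3]
Row reduction gives pivot columns t,ΔT; rank = 2
n=7, r=2 ⇒ 5 dimensionless groups

5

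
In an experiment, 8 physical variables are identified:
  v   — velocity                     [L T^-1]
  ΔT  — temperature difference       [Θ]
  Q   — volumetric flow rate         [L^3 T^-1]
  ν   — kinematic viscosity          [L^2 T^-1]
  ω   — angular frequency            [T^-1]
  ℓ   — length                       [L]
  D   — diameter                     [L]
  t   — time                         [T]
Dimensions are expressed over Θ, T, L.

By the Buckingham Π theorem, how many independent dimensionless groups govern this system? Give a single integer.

Write exponents as rows Θ,T,L / cols v,ΔT,Q,ν,ω,ℓ,D,t:
  Θ: [ 0  1  0  0  0  0  0  0]
  T: [-1  0 -1 -1 -1  0  0  1]
  L: [ 1  0  3  2  0  1  1  0]
Row reduction gives pivot columns v,ΔT,Q; rank = 3
Π count = n − r = 8 − 3 = 5

5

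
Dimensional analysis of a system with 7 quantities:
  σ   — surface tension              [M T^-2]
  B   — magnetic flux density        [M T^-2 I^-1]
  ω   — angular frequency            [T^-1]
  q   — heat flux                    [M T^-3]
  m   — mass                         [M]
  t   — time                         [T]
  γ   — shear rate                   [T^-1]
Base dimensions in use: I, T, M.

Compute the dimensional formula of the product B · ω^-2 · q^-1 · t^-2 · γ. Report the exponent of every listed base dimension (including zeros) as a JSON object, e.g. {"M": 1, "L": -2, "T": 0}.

{"I": -1, "T": 0, "M": 0}

Exponent matrix [I,T,M] × [σ,B,ω,q,m,t,γ]:
  I: [ 0 -1  0  0  0  0  0]
  T: [-2 -2 -1 -3  0  1 -1]
  M: [ 1  1  0  1  1  0  0]
  [I]: (1)·-1+(-2)·0+(-1)·0+(-2)·0+(1)·0 = -1
  [T]: (1)·-2+(-2)·-1+(-1)·-3+(-2)·1+(1)·-1 = 0
  [M]: (1)·1+(-2)·0+(-1)·1+(-2)·0+(1)·0 = 0
⇒ I^-1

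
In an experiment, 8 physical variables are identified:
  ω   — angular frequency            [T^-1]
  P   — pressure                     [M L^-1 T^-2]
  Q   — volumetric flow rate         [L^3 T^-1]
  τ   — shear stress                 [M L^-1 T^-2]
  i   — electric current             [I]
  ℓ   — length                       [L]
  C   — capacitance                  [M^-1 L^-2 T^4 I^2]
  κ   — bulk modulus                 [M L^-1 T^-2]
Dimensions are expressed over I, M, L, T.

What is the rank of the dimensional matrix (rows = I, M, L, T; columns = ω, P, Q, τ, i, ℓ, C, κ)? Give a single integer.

4

Write exponents as rows I,M,L,T / cols ω,P,Q,τ,i,ℓ,C,κ:
  I: [ 0  0  0  0  1  0  2  0]
  M: [ 0  1  0  1  0  0 -1  1]
  L: [ 0 -1  3 -1  0  1 -2 -1]
  T: [-1 -2 -1 -2  0  0  4 -2]
Echelon form has 4 nonzero rows (pivots: ω,P,Q,i)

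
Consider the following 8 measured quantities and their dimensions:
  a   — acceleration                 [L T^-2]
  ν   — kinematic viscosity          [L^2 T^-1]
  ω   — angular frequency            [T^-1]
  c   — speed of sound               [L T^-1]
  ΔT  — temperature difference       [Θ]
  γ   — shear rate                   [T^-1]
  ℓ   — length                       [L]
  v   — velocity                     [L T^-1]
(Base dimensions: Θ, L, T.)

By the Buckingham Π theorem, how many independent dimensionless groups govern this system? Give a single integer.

5

Exponent matrix [Θ,L,T] × [a,ν,ω,c,ΔT,γ,ℓ,v]:
  Θ: [ 0  0  0  0  1  0  0  0]
  L: [ 1  2  0  1  0  0  1  1]
  T: [-2 -1 -1 -1  0 -1  0 -1]
Row reduction gives pivot columns a,ν,ΔT; rank = 3
8 vars − rank 3 = 5 Π groups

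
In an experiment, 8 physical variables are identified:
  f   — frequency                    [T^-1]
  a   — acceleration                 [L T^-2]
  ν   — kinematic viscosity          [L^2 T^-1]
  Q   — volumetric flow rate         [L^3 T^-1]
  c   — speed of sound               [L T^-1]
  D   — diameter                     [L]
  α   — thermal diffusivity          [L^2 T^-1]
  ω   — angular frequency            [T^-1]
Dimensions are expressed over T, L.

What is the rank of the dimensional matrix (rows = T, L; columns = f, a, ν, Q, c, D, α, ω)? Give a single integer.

2

Exponent matrix [T,L] × [f,a,ν,Q,c,D,α,ω]:
  T: [-1 -2 -1 -1 -1  0 -1 -1]
  L: [ 0  1  2  3  1  1  2  0]
Row reduction gives pivot columns f,a; rank = 2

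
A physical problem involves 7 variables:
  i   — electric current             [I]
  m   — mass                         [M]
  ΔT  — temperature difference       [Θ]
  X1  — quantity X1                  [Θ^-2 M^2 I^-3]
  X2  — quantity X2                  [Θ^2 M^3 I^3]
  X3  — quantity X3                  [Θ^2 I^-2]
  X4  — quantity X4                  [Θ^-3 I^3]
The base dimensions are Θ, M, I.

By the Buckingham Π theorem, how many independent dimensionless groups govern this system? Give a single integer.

Exponent matrix [Θ,M,I] × [i,m,ΔT,X1,X2,X3,X4]:
  Θ: [ 0  0  1 -2  2  2 -3]
  M: [ 0  1  0  2  3  0  0]
  I: [ 1  0  0 -3  3 -2  3]
Echelon form has 3 nonzero rows (pivots: i,m,ΔT)
n=7, r=3 ⇒ 4 dimensionless groups

4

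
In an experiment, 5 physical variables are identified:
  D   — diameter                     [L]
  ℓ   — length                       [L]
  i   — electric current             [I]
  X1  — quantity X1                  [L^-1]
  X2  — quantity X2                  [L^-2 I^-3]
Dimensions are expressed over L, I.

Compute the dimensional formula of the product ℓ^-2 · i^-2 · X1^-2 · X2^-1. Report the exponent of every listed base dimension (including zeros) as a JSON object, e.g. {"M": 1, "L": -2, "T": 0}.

Write exponents as rows L,I / cols D,ℓ,i,X1,X2:
  L: [ 1  1  0 -1 -2]
  I: [ 0  0  1  0 -3]
  [L]: (-2)·1+(-2)·0+(-2)·-1+(-1)·-2 = 2
  [I]: (-2)·0+(-2)·1+(-2)·0+(-1)·-3 = 1
⇒ L^2 I

{"L": 2, "I": 1}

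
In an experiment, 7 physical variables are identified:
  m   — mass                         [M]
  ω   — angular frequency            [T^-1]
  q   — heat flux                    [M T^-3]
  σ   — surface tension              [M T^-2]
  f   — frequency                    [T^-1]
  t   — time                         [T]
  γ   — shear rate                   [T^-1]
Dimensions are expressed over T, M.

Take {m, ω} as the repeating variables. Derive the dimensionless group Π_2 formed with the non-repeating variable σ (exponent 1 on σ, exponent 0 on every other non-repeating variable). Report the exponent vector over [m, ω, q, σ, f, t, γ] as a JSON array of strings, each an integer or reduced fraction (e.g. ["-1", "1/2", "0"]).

Write exponents as rows T,M / cols m,ω,q,σ,f,t,γ:
  T: [ 0 -1 -3 -2 -1  1 -1]
  M: [ 1  0  1  1  0  0  0]
RREF → pivots at {m,ω} ⇒ r = 2
Repeat: m,ω; free: q,σ,f,t,γ
RREF:
  r0: [   1    0    1    1    0    0    0]
  r1: [   0    1    3    2    1   -1    1]
Fix exponent of σ at 1, q at 0, f at 0, t at 0, γ at 0; solve each RREF row for its pivot's exponent:
  r0: exp(m) + (1)·1 = 0 ⇒ exp(m) = -1
  r1: exp(ω) + (2)·1 = 0 ⇒ exp(ω) = -2
Π_2 = m^-1 · ω^-2 · σ

["-1", "-2", "0", "1", "0", "0", "0"]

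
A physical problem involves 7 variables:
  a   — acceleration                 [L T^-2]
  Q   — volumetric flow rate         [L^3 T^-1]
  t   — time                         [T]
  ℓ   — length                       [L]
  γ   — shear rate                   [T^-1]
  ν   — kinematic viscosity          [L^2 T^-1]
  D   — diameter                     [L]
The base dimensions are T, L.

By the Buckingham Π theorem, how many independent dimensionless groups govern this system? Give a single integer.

Write exponents as rows T,L / cols a,Q,t,ℓ,γ,ν,D:
  T: [-2 -1  1  0 -1 -1  0]
  L: [ 1  3  0  1  0  2  1]
Echelon form has 2 nonzero rows (pivots: a,Q)
Π count = n − r = 7 − 2 = 5

5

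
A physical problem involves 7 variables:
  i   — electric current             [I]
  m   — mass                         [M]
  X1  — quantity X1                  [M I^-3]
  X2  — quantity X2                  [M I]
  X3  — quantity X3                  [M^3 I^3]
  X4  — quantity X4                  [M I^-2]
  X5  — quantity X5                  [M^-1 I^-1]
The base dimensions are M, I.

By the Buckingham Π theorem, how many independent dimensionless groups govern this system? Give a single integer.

Write exponents as rows M,I / cols i,m,X1,X2,X3,X4,X5:
  M: [ 0  1  1  1  3  1 -1]
  I: [ 1  0 -3  1  3 -2 -1]
RREF → pivots at {i,m} ⇒ r = 2
n=7, r=2 ⇒ 5 dimensionless groups

5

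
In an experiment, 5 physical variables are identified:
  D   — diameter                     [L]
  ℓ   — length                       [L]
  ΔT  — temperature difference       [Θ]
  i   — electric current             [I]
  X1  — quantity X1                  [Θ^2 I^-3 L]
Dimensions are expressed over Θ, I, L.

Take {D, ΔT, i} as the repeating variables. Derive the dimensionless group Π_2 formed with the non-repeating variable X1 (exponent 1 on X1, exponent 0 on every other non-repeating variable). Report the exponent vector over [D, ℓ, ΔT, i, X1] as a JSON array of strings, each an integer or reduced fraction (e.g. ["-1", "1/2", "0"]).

Write exponents as rows Θ,I,L / cols D,ℓ,ΔT,i,X1:
  Θ: [ 0  0  1  0  2]
  I: [ 0  0  0  1 -3]
  L: [ 1  1  0  0  1]
Echelon form has 3 nonzero rows (pivots: D,ΔT,i)
Pivot set = {D,ΔT,i}, free = {ℓ,X1}
RREF:
  r0: [   1    1    0    0    1]
  r1: [   0    0    1    0    2]
  r2: [   0    0    0    1   -3]
Fix exponent of X1 at 1, ℓ at 0; solve each RREF row for its pivot's exponent:
  r0: exp(D) + (1)·1 = 0 ⇒ exp(D) = -1
  r1: exp(ΔT) + (2)·1 = 0 ⇒ exp(ΔT) = -2
  r2: exp(i) + (-3)·1 = 0 ⇒ exp(i) = 3
Π_2 = D^-1 · ΔT^-2 · i^3 · X1

["-1", "0", "-2", "3", "1"]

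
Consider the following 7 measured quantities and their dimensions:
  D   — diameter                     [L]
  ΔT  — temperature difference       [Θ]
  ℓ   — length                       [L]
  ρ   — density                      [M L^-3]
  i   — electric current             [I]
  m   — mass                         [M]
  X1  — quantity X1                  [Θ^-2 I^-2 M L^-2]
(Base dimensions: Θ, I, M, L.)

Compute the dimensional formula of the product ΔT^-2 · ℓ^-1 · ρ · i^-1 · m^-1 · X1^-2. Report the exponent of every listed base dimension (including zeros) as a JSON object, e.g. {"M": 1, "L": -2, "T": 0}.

{"Θ": 2, "I": 3, "M": -2, "L": 0}

Exponent matrix [Θ,I,M,L] × [D,ΔT,ℓ,ρ,i,m,X1]:
  Θ: [ 0  1  0  0  0  0 -2]
  I: [ 0  0  0  0  1  0 -2]
  M: [ 0  0  0  1  0  1  1]
  L: [ 1  0  1 -3  0  0 -2]
  [Θ]: (-2)·1+(-1)·0+(1)·0+(-1)·0+(-1)·0+(-2)·-2 = 2
  [I]: (-2)·0+(-1)·0+(1)·0+(-1)·1+(-1)·0+(-2)·-2 = 3
  [M]: (-2)·0+(-1)·0+(1)·1+(-1)·0+(-1)·1+(-2)·1 = -2
  [L]: (-2)·0+(-1)·1+(1)·-3+(-1)·0+(-1)·0+(-2)·-2 = 0
⇒ Θ^2 I^3 M^-2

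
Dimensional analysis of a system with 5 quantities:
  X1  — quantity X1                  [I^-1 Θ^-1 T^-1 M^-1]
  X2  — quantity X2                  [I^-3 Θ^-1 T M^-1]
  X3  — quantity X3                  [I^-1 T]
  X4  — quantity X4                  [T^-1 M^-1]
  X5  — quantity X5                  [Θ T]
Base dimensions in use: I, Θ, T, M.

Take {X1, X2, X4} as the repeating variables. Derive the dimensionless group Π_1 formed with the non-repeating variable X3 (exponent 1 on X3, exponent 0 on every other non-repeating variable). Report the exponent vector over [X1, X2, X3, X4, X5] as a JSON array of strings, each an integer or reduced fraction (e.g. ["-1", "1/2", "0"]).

["1/2", "-1/2", "1", "0", "0"]

Exponent matrix [I,Θ,T,M] × [X1,X2,X3,X4,X5]:
  I: [-1 -3 -1  0  0]
  Θ: [-1 -1  0  0  1]
  T: [-1  1  1 -1  1]
  M: [-1 -1  0 -1  0]
RREF → pivots at {X1,X2,X4} ⇒ r = 3
Pivot set = {X1,X2,X4}, free = {X3,X5}
RREF:
  r0: [   1    0 -1/2    0 -3/2]
  r1: [   0    1  1/2    0  1/2]
  r2: [   0    0    0    1    1]
  r3: [   0    0    0    0    0]
Fix exponent of X3 at 1, X5 at 0; solve each RREF row for its pivot's exponent:
  r0: exp(X1) + (-1/2)·1 = 0 ⇒ exp(X1) = 1/2
  r1: exp(X2) + (1/2)·1 = 0 ⇒ exp(X2) = -1/2
  r2: exp(X4) + (0)·1 = 0 ⇒ exp(X4) = 0
Π_1 = X1^(1/2) · X2^(-1/2) · X3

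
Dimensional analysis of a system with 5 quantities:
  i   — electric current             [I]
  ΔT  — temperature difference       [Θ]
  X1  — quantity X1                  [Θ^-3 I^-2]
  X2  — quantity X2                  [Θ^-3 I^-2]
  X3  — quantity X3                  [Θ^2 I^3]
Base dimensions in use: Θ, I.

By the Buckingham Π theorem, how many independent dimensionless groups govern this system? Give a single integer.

Dimensional matrix (Θ×I by i×ΔT×X1×X2×X3):
  Θ: [ 0  1 -3 -3  2]
  I: [ 1  0 -2 -2  3]
RREF → pivots at {i,ΔT} ⇒ r = 2
5 vars − rank 2 = 3 Π groups

3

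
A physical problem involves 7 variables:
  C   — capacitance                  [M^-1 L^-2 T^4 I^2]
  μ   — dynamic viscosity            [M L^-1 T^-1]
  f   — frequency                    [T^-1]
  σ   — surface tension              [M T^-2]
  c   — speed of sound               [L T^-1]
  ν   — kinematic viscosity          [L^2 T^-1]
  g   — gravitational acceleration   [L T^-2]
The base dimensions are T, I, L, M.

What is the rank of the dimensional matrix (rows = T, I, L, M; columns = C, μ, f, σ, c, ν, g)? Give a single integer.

Write exponents as rows T,I,L,M / cols C,μ,f,σ,c,ν,g:
  T: [ 4 -1 -1 -2 -1 -1 -2]
  I: [ 2  0  0  0  0  0  0]
  L: [-2 -1  0  0  1  2  1]
  M: [-1  1  0  1  0  0  0]
Row reduction gives pivot columns C,μ,f,σ; rank = 4

4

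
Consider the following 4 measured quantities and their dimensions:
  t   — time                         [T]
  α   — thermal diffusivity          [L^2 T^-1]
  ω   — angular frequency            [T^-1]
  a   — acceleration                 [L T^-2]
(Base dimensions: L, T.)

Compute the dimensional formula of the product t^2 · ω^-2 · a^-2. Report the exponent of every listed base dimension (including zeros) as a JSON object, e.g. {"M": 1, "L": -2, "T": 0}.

Exponent matrix [L,T] × [t,α,ω,a]:
  L: [ 0  2  0  1]
  T: [ 1 -1 -1 -2]
  [L]: (2)·0+(-2)·0+(-2)·1 = -2
  [T]: (2)·1+(-2)·-1+(-2)·-2 = 8
⇒ L^-2 T^8

{"L": -2, "T": 8}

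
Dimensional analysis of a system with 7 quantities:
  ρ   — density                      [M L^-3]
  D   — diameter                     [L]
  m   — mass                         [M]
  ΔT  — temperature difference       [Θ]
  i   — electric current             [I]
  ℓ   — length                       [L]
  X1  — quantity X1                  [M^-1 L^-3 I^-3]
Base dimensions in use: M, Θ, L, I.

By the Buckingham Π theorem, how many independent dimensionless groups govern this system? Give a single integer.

Dimensional matrix (M×Θ×L×I by ρ×D×m×ΔT×i×ℓ×X1):
  M: [ 1  0  1  0  0  0 -1]
  Θ: [ 0  0  0  1  0  0  0]
  L: [-3  1  0  0  0  1 -3]
  I: [ 0  0  0  0  1  0 -3]
RREF → pivots at {ρ,D,ΔT,i} ⇒ r = 4
n=7, r=4 ⇒ 3 dimensionless groups

3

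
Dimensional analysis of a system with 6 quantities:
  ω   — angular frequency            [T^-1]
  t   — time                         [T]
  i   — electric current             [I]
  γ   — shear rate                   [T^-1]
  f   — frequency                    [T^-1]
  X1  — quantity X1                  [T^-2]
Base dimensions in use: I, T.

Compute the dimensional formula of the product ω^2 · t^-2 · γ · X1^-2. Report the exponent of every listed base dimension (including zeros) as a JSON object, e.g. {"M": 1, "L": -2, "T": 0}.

{"I": 0, "T": -1}

Write exponents as rows I,T / cols ω,t,i,γ,f,X1:
  I: [ 0  0  1  0  0  0]
  T: [-1  1  0 -1 -1 -2]
  [I]: (2)·0+(-2)·0+(1)·0+(-2)·0 = 0
  [T]: (2)·-1+(-2)·1+(1)·-1+(-2)·-2 = -1
⇒ T^-1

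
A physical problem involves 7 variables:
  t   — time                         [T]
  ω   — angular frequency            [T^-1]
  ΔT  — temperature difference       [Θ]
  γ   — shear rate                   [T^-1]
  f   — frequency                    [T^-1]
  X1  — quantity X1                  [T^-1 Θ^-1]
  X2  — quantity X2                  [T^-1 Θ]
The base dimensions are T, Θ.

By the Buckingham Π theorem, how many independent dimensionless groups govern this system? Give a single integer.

Exponent matrix [T,Θ] × [t,ω,ΔT,γ,f,X1,X2]:
  T: [ 1 -1  0 -1 -1 -1 -1]
  Θ: [ 0  0  1  0  0 -1  1]
Echelon form has 2 nonzero rows (pivots: t,ΔT)
Π count = n − r = 7 − 2 = 5

5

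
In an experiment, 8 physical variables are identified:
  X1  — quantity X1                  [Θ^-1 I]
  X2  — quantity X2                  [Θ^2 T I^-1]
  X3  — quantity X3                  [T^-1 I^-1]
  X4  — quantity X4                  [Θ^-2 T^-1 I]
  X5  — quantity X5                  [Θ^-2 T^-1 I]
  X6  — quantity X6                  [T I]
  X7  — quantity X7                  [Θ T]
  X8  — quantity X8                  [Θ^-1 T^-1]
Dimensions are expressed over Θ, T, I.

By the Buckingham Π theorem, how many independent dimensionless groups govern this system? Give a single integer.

6

Exponent matrix [Θ,T,I] × [X1,X2,X3,X4,X5,X6,X7,X8]:
  Θ: [-1  2  0 -2 -2  0  1 -1]
  T: [ 0  1 -1 -1 -1  1  1 -1]
  I: [ 1 -1 -1  1  1  1  0  0]
Row reduction gives pivot columns X1,X2; rank = 2
8 vars − rank 2 = 6 Π groups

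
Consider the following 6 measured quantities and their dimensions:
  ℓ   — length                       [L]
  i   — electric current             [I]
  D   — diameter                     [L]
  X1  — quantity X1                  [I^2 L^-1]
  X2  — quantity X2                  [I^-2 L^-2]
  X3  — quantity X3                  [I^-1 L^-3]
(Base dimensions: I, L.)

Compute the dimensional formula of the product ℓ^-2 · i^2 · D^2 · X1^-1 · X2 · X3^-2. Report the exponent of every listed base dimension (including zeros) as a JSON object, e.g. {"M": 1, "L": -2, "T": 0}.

Exponent matrix [I,L] × [ℓ,i,D,X1,X2,X3]:
  I: [ 0  1  0  2 -2 -1]
  L: [ 1  0  1 -1 -2 -3]
  [I]: (-2)·0+(2)·1+(2)·0+(-1)·2+(1)·-2+(-2)·-1 = 0
  [L]: (-2)·1+(2)·0+(2)·1+(-1)·-1+(1)·-2+(-2)·-3 = 5
⇒ L^5

{"I": 0, "L": 5}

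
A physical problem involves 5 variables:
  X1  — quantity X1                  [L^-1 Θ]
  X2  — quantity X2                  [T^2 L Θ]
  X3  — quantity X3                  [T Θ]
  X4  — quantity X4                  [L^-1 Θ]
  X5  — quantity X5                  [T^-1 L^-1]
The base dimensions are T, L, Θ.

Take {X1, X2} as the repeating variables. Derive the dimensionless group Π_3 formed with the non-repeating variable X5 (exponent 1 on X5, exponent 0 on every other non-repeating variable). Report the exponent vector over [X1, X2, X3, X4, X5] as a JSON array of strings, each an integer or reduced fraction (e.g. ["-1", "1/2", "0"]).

["-1/2", "1/2", "0", "0", "1"]

Exponent matrix [T,L,Θ] × [X1,X2,X3,X4,X5]:
  T: [ 0  2  1  0 -1]
  L: [-1  1  0 -1 -1]
  Θ: [ 1  1  1  1  0]
Row reduction gives pivot columns X1,X2; rank = 2
Pivot set = {X1,X2}, free = {X3,X4,X5}
RREF:
  r0: [   1    0  1/2    1  1/2]
  r1: [   0    1  1/2    0 -1/2]
  r2: [   0    0    0    0    0]
Fix exponent of X5 at 1, X3 at 0, X4 at 0; solve each RREF row for its pivot's exponent:
  r0: exp(X1) + (1/2)·1 = 0 ⇒ exp(X1) = -1/2
  r1: exp(X2) + (-1/2)·1 = 0 ⇒ exp(X2) = 1/2
Π_3 = X1^(-1/2) · X2^(1/2) · X5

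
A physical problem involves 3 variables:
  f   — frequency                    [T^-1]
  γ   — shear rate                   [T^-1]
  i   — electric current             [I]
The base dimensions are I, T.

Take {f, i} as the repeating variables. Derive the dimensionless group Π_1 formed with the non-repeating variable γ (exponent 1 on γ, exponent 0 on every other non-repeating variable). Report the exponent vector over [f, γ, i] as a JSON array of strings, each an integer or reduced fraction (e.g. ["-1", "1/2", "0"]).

Dimensional matrix (I×T by f×γ×i):
  I: [ 0  0  1]
  T: [-1 -1  0]
RREF → pivots at {f,i} ⇒ r = 2
Repeat: f,i; free: γ
RREF:
  r0: [   1    1    0]
  r1: [   0    0    1]
Fix exponent of γ at 1; solve each RREF row for its pivot's exponent:
  r0: exp(f) + (1)·1 = 0 ⇒ exp(f) = -1
  r1: exp(i) + (0)·1 = 0 ⇒ exp(i) = 0
Π_1 = f^-1 · γ

["-1", "1", "0"]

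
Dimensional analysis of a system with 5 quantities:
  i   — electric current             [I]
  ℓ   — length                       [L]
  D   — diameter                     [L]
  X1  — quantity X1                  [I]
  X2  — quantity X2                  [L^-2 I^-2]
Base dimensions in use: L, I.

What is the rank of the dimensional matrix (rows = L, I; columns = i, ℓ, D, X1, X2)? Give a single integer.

Write exponents as rows L,I / cols i,ℓ,D,X1,X2:
  L: [ 0  1  1  0 -2]
  I: [ 1  0  0  1 -2]
Row reduction gives pivot columns i,ℓ; rank = 2

2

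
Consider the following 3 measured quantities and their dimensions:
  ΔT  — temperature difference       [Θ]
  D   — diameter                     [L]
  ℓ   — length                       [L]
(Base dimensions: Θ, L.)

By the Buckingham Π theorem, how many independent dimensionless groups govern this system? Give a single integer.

Exponent matrix [Θ,L] × [ΔT,D,ℓ]:
  Θ: [ 1  0  0]
  L: [ 0  1  1]
Row reduction gives pivot columns ΔT,D; rank = 2
3 vars − rank 2 = 1 Π group

1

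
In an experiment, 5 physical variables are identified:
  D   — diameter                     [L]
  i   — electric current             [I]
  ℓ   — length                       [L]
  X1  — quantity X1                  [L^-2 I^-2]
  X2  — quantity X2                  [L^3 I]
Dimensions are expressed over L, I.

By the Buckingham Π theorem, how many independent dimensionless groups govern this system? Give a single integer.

Write exponents as rows L,I / cols D,i,ℓ,X1,X2:
  L: [ 1  0  1 -2  3]
  I: [ 0  1  0 -2  1]
Echelon form has 2 nonzero rows (pivots: D,i)
5 vars − rank 2 = 3 Π groups

3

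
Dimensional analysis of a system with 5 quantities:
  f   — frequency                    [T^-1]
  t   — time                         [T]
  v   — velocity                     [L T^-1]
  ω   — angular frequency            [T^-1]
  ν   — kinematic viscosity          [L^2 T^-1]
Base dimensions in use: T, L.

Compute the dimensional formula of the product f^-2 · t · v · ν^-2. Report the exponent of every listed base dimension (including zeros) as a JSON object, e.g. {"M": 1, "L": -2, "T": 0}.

{"T": 4, "L": -3}

Exponent matrix [T,L] × [f,t,v,ω,ν]:
  T: [-1  1 -1 -1 -1]
  L: [ 0  0  1  0  2]
  [T]: (-2)·-1+(1)·1+(1)·-1+(-2)·-1 = 4
  [L]: (-2)·0+(1)·0+(1)·1+(-2)·2 = -3
⇒ T^4 L^-3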